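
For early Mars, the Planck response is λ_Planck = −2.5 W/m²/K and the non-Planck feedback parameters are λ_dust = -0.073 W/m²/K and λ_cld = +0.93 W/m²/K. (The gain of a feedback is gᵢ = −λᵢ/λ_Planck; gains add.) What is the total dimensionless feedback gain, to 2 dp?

Convert to gains: g_dust = -0.073/2.5 = -0.0292; g_cld = 0.93/2.5 = 0.372.
Total gain g = 0.3428.

0.34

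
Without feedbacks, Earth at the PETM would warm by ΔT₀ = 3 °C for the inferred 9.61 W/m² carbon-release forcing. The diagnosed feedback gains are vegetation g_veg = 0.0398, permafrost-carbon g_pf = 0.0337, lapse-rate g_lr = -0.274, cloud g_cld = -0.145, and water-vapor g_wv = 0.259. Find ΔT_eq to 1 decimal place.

Total gain g = 0.0398 + 0.0337 − 0.274 − 0.145 + 0.259 = -0.0865.
Amplification A = 1/(1 + 0.0865) = 0.9204.
ΔT = 3 × 0.9204 = 2.8 °C.

2.8 °C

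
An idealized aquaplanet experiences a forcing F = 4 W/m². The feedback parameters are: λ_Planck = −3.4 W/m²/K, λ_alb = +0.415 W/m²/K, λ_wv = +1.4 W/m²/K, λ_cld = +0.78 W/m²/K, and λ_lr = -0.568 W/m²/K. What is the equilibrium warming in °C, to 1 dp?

2.9 °C

Net feedback parameter λ = (−3.4) + (+0.415) + (+1.4) + (+0.78) + (-0.568) = -1.373 W/m²/K.
ΔT = −F/λ = −4/(-1.373) = 2.9 °C.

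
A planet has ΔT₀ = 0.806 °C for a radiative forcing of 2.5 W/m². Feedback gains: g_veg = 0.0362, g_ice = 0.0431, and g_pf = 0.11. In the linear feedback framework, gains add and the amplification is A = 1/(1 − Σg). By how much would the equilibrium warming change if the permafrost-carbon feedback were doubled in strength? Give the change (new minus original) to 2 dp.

0.16 °C

Original: g = 0.1893, ΔT = 0.806/(1−0.1893) = 0.9942 °C.
With doubled permafrost-carbon: g' = 0.2993, ΔT' = 0.806/(1−0.2993) = 1.1503 °C.
Change = 1.1503 − 0.9942 = 0.16 °C.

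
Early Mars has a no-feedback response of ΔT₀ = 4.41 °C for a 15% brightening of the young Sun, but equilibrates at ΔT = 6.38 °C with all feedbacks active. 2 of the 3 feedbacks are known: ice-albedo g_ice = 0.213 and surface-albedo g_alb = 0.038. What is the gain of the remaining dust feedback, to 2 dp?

Amplification A = ΔT/ΔT₀ = 6.38/4.41 = 1.447.
Total gain g = 1 − 1/A = 1 − 1/1.447 = 0.3089.
Known gains sum to 0.213 + 0.038 = 0.251.
g_dust = 0.3089 − 0.251 = 0.06.

0.06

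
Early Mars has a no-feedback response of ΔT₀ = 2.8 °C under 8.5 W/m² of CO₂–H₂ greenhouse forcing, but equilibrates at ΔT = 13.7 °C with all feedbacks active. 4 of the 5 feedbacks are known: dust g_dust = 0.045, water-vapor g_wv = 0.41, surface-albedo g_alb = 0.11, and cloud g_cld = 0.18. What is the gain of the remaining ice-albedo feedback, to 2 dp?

Amplification A = ΔT/ΔT₀ = 13.7/2.8 = 4.893.
Total gain g = 1 − 1/A = 1 − 1/4.893 = 0.7956.
Known gains sum to 0.045 + 0.41 + 0.11 + 0.18 = 0.745.
g_ice = 0.7956 − 0.745 = 0.05.

0.05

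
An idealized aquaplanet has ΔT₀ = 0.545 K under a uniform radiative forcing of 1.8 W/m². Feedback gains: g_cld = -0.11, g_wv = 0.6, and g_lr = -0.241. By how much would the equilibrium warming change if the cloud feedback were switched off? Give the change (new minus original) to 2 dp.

0.12 K

Original: g = 0.249, ΔT = 0.545/(1−0.249) = 0.7257 K.
Without cloud: g' = 0.359, ΔT' = 0.545/(1−0.359) = 0.8502 K.
Change = 0.8502 − 0.7257 = 0.12 K.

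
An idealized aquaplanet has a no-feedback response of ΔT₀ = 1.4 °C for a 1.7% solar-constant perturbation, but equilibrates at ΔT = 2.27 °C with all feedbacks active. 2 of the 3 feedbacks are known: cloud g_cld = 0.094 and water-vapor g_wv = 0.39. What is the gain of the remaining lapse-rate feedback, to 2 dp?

-0.10

Amplification A = ΔT/ΔT₀ = 2.27/1.4 = 1.621.
Total gain g = 1 − 1/A = 1 − 1/1.621 = 0.3831.
Known gains sum to 0.094 + 0.39 = 0.484.
g_lr = 0.3831 − 0.484 = -0.10.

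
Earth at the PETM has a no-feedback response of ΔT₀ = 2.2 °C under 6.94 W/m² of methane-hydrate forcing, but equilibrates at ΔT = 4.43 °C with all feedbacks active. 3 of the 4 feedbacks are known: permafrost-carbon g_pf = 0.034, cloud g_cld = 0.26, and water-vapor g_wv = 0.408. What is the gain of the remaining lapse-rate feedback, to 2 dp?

Amplification A = ΔT/ΔT₀ = 4.43/2.2 = 2.014.
Total gain g = 1 − 1/A = 1 − 1/2.014 = 0.5035.
Known gains sum to 0.034 + 0.26 + 0.408 = 0.702.
g_lr = 0.5035 − 0.702 = -0.20.

-0.20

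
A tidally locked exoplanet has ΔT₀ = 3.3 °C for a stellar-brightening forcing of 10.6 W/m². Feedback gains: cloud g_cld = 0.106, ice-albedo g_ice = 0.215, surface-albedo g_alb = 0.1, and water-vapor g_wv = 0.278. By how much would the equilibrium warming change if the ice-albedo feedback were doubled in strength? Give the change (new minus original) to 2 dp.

27.41 °C

Original: g = 0.699, ΔT = 3.3/(1−0.699) = 10.9635 °C.
With doubled ice-albedo: g' = 0.914, ΔT' = 3.3/(1−0.914) = 38.3721 °C.
Change = 38.3721 − 10.9635 = 27.41 °C.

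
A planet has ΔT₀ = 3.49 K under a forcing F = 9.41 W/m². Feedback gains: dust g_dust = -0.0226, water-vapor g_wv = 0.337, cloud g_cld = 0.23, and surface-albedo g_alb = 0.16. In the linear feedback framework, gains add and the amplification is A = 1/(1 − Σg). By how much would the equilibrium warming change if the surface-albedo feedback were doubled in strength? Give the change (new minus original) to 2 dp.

13.93 K

Original: g = 0.7044, ΔT = 3.49/(1−0.7044) = 11.8065 K.
With doubled surface-albedo: g' = 0.8644, ΔT' = 3.49/(1−0.8644) = 25.7375 K.
Change = 25.7375 − 11.8065 = 13.93 K.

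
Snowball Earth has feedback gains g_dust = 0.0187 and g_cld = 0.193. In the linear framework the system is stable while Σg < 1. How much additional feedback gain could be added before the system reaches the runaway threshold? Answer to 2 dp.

0.79

Current total gain = 0.0187 + 0.193 = 0.2117.
Margin to runaway = 1 − 0.2117 = 0.79.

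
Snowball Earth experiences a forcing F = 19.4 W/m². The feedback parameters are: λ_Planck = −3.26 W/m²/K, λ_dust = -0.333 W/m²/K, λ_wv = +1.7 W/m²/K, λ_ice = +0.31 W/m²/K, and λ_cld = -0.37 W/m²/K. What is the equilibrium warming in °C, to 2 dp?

Net feedback parameter λ = (−3.26) + (-0.333) + (+1.7) + (+0.31) + (-0.37) = -1.953 W/m²/K.
ΔT = −F/λ = −19.4/(-1.953) = 9.93 °C.

9.93 °C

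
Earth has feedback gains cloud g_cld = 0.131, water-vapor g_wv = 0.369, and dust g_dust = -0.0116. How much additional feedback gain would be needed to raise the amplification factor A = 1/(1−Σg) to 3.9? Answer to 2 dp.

0.26

Current total gain = 0.4884.
Target gain for A = 3.9: g* = 1 − 1/3.9 = 0.7436.
Additional gain needed = 0.7436 − 0.4884 = 0.26.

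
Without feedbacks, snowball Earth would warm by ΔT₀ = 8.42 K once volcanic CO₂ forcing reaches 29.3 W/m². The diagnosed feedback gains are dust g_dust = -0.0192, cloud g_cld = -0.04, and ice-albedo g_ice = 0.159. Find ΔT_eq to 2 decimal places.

Total gain g = -0.0192 − 0.04 + 0.159 = 0.0998.
Amplification A = 1/(1 − 0.0998) = 1.111.
ΔT = 8.42 × 1.111 = 9.35 K.

9.35 K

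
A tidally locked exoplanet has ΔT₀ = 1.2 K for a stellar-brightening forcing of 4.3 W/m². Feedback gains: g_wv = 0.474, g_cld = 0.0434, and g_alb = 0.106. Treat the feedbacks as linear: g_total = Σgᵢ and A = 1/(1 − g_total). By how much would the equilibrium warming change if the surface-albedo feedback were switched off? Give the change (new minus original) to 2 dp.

-0.70 K

Original: g = 0.6234, ΔT = 1.2/(1−0.6234) = 3.1864 K.
Without surface-albedo: g' = 0.5174, ΔT' = 1.2/(1−0.5174) = 2.4865 K.
Change = 2.4865 − 3.1864 = -0.70 K.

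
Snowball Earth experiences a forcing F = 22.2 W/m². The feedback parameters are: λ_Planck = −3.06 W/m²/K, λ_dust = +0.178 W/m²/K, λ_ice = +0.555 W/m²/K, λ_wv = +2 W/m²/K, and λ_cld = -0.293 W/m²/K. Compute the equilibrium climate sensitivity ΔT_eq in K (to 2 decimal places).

Net feedback parameter λ = (−3.06) + (+0.178) + (+0.555) + (+2) + (-0.293) = -0.62 W/m²/K.
ΔT = −F/λ = −22.2/(-0.62) = 35.81 K.

35.81 K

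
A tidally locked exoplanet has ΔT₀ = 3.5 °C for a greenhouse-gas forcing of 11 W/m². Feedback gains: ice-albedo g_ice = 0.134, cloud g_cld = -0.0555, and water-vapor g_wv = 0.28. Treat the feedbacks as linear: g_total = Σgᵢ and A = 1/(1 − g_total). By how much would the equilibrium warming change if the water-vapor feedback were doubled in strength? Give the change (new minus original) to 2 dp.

4.23 °C

Original: g = 0.3585, ΔT = 3.5/(1−0.3585) = 5.4560 °C.
With doubled water-vapor: g' = 0.6385, ΔT' = 3.5/(1−0.6385) = 9.6819 °C.
Change = 9.6819 − 5.4560 = 4.23 °C.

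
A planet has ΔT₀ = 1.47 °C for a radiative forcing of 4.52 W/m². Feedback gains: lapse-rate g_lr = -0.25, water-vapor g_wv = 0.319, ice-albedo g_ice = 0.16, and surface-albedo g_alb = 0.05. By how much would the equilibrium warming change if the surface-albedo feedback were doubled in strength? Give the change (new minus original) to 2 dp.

Original: g = 0.279, ΔT = 1.47/(1−0.279) = 2.0388 °C.
With doubled surface-albedo: g' = 0.329, ΔT' = 1.47/(1−0.329) = 2.1908 °C.
Change = 2.1908 − 2.0388 = 0.15 °C.

0.15 °C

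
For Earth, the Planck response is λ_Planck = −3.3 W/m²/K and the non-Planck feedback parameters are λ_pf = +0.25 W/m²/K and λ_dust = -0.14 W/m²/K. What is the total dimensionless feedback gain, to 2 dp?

0.03

Convert to gains: g_pf = 0.25/3.3 = 0.07576; g_dust = -0.14/3.3 = -0.04242.
Total gain g = 0.03334.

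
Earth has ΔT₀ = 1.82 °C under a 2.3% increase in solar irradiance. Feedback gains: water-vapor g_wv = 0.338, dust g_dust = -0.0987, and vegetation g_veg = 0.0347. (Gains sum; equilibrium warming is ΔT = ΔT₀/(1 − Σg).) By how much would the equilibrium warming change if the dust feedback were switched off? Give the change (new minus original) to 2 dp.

0.39 °C

Original: g = 0.274, ΔT = 1.82/(1−0.274) = 2.5069 °C.
Without dust: g' = 0.3727, ΔT' = 1.82/(1−0.3727) = 2.9013 °C.
Change = 2.9013 − 2.5069 = 0.39 °C.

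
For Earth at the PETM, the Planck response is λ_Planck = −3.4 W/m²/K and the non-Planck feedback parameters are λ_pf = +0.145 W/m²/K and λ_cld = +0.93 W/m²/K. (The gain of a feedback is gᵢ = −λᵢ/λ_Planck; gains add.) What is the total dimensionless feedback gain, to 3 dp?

Convert to gains: g_pf = 0.145/3.4 = 0.04265; g_cld = 0.93/3.4 = 0.2735.
Total gain g = 0.31615.

0.316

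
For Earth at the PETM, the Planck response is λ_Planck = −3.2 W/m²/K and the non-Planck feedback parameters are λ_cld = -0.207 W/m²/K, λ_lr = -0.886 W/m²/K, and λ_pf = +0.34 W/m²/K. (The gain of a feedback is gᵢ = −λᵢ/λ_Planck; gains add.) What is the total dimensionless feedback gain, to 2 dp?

-0.24

Convert to gains: g_cld = -0.207/3.2 = -0.06469; g_lr = -0.886/3.2 = -0.2769; g_pf = 0.34/3.2 = 0.1062.
Total gain g = -0.23539.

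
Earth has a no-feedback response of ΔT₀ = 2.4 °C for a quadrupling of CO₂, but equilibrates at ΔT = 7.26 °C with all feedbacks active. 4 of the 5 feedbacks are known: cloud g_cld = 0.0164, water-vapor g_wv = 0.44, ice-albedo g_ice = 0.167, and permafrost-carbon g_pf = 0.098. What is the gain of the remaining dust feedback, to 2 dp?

Amplification A = ΔT/ΔT₀ = 7.26/2.4 = 3.025.
Total gain g = 1 − 1/A = 1 − 1/3.025 = 0.6694.
Known gains sum to 0.0164 + 0.44 + 0.167 + 0.098 = 0.7214.
g_dust = 0.6694 − 0.7214 = -0.05.

-0.05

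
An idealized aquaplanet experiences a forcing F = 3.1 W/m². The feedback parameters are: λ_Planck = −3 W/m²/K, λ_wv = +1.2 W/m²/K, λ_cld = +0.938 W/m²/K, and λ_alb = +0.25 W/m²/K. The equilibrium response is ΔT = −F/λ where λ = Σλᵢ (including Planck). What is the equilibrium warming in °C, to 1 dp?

Net feedback parameter λ = (−3) + (+1.2) + (+0.938) + (+0.25) = -0.612 W/m²/K.
ΔT = −F/λ = −3.1/(-0.612) = 5.1 °C.

5.1 °C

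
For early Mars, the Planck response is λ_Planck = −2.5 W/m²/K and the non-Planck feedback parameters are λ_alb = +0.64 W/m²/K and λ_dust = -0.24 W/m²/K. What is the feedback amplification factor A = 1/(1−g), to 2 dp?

1.19

Convert to gains: g_alb = 0.64/2.5 = 0.256; g_dust = -0.24/2.5 = -0.096.
Total gain g = 0.16.
A = 1/(1 − 0.16) = 1.19.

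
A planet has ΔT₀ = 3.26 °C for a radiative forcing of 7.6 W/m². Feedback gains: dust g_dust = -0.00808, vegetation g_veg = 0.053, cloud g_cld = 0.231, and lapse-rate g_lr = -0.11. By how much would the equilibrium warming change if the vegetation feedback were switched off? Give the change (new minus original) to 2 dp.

Original: g = 0.16592, ΔT = 3.26/(1−0.16592) = 3.9085 °C.
Without vegetation: g' = 0.11292, ΔT' = 3.26/(1−0.11292) = 3.6750 °C.
Change = 3.6750 − 3.9085 = -0.23 °C.

-0.23 °C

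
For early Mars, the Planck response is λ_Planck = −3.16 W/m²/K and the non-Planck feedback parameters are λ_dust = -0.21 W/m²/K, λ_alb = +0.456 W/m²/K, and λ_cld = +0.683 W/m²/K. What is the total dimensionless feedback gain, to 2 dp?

Convert to gains: g_dust = -0.21/3.16 = -0.06646; g_alb = 0.456/3.16 = 0.1443; g_cld = 0.683/3.16 = 0.2161.
Total gain g = 0.29394.

0.29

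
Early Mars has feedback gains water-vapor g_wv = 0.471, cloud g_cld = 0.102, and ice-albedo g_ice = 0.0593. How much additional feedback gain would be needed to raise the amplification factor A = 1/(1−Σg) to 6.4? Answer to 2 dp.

Current total gain = 0.6323.
Target gain for A = 6.4: g* = 1 − 1/6.4 = 0.8438.
Additional gain needed = 0.8438 − 0.6323 = 0.21.

0.21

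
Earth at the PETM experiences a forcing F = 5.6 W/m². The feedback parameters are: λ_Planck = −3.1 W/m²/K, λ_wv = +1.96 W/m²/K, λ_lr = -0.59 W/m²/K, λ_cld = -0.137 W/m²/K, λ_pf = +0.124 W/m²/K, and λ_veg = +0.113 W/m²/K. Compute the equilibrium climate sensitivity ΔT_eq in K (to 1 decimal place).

3.4 K

Net feedback parameter λ = (−3.1) + (+1.96) + (-0.59) + (-0.137) + (+0.124) + (+0.113) = -1.63 W/m²/K.
ΔT = −F/λ = −5.6/(-1.63) = 3.4 K.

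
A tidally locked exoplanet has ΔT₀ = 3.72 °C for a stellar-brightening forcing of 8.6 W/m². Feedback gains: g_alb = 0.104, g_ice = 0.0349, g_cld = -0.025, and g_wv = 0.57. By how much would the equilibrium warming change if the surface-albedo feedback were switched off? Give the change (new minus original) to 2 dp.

-2.91 °C

Original: g = 0.6839, ΔT = 3.72/(1−0.6839) = 11.7684 °C.
Without surface-albedo: g' = 0.5799, ΔT' = 3.72/(1−0.5799) = 8.8550 °C.
Change = 8.8550 − 11.7684 = -2.91 °C.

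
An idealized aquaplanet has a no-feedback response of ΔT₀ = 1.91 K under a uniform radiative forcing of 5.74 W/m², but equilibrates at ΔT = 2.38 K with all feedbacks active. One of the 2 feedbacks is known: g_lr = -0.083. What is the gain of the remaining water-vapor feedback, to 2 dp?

0.28

Amplification A = ΔT/ΔT₀ = 2.38/1.91 = 1.246.
Total gain g = 1 − 1/A = 1 − 1/1.246 = 0.1974.
The known gain is -0.083.
g_wv = 0.1974 + 0.083 = 0.28.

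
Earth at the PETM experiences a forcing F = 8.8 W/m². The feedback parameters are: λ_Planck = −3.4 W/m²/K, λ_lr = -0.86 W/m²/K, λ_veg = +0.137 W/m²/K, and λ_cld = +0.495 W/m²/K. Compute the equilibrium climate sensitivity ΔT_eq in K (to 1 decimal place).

2.4 K

Net feedback parameter λ = (−3.4) + (-0.86) + (+0.137) + (+0.495) = -3.628 W/m²/K.
ΔT = −F/λ = −8.8/(-3.628) = 2.4 K.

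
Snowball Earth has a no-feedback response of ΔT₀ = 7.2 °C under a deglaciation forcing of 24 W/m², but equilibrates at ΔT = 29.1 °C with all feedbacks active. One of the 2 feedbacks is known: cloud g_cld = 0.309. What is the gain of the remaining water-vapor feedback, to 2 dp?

0.44

Amplification A = ΔT/ΔT₀ = 29.1/7.2 = 4.042.
Total gain g = 1 − 1/A = 1 − 1/4.042 = 0.7526.
The known gain is 0.309.
g_wv = 0.7526 − 0.309 = 0.44.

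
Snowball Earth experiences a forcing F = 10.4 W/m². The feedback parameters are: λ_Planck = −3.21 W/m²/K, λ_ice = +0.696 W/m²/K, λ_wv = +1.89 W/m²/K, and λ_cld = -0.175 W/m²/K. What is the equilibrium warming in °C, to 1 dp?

Net feedback parameter λ = (−3.21) + (+0.696) + (+1.89) + (-0.175) = -0.799 W/m²/K.
ΔT = −F/λ = −10.4/(-0.799) = 13.0 °C.

13.0 °C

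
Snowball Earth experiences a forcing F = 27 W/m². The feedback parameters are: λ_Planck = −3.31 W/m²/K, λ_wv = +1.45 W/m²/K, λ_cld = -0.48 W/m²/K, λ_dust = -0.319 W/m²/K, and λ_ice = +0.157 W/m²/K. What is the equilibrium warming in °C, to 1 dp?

10.8 °C

Net feedback parameter λ = (−3.31) + (+1.45) + (-0.48) + (-0.319) + (+0.157) = -2.502 W/m²/K.
ΔT = −F/λ = −27/(-2.502) = 10.8 °C.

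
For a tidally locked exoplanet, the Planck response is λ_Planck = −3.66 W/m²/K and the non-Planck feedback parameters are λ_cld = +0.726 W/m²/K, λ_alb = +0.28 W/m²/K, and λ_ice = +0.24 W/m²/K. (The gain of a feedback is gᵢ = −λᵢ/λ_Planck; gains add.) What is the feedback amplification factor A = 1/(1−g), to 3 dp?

1.516

Convert to gains: g_cld = 0.726/3.66 = 0.1984; g_alb = 0.28/3.66 = 0.0765; g_ice = 0.24/3.66 = 0.06557.
Total gain g = 0.34047.
A = 1/(1 − 0.34047) = 1.516.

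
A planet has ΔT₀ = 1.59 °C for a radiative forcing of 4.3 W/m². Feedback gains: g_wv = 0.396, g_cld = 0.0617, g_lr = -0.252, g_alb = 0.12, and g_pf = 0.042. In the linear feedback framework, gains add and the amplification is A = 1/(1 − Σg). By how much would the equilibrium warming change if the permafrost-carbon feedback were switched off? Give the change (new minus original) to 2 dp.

-0.16 °C

Original: g = 0.3677, ΔT = 1.59/(1−0.3677) = 2.5146 °C.
Without permafrost-carbon: g' = 0.3257, ΔT' = 1.59/(1−0.3257) = 2.3580 °C.
Change = 2.3580 − 2.5146 = -0.16 °C.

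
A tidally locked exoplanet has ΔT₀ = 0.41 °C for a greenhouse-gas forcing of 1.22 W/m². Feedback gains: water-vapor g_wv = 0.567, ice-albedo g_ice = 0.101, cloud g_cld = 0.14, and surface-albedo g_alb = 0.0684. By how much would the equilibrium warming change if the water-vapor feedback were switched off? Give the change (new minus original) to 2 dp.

Original: g = 0.8764, ΔT = 0.41/(1−0.8764) = 3.3172 °C.
Without water-vapor: g' = 0.3094, ΔT' = 0.41/(1−0.3094) = 0.5937 °C.
Change = 0.5937 − 3.3172 = -2.72 °C.

-2.72 °C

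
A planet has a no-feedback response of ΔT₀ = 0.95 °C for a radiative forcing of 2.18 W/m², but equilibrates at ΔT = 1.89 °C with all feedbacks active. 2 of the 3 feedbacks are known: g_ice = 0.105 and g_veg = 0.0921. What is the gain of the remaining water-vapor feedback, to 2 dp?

0.30

Amplification A = ΔT/ΔT₀ = 1.89/0.95 = 1.989.
Total gain g = 1 − 1/A = 1 − 1/1.989 = 0.4972.
Known gains sum to 0.105 + 0.0921 = 0.1971.
g_wv = 0.4972 − 0.1971 = 0.30.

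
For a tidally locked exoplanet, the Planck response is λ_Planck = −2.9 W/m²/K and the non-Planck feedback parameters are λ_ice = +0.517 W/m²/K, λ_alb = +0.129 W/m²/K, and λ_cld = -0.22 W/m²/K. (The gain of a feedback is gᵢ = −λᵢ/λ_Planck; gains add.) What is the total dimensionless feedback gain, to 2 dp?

0.15

Convert to gains: g_ice = 0.517/2.9 = 0.1783; g_alb = 0.129/2.9 = 0.04448; g_cld = -0.22/2.9 = -0.07586.
Total gain g = 0.14692.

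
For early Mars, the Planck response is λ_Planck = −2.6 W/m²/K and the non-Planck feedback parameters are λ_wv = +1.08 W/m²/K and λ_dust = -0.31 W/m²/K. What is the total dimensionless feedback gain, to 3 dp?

Convert to gains: g_wv = 1.08/2.6 = 0.4154; g_dust = -0.31/2.6 = -0.1192.
Total gain g = 0.2962.

0.296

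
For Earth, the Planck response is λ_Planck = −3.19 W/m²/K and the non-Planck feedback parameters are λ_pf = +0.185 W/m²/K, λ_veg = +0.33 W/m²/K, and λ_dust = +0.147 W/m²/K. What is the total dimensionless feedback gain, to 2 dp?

Convert to gains: g_pf = 0.185/3.19 = 0.05799; g_veg = 0.33/3.19 = 0.1034; g_dust = 0.147/3.19 = 0.04608.
Total gain g = 0.20747.

0.21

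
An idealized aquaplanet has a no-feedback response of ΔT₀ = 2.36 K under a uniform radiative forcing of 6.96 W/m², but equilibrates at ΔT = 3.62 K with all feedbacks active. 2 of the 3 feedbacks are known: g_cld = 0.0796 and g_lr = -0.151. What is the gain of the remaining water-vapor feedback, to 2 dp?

0.42

Amplification A = ΔT/ΔT₀ = 3.62/2.36 = 1.534.
Total gain g = 1 − 1/A = 1 − 1/1.534 = 0.3481.
Known gains sum to 0.0796 − 0.151 = -0.0714.
g_wv = 0.3481 + 0.0714 = 0.42.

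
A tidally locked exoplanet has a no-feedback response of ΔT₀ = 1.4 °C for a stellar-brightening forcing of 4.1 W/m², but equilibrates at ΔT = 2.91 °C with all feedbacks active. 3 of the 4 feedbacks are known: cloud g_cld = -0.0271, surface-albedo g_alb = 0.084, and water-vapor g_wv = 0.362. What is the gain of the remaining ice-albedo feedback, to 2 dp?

Amplification A = ΔT/ΔT₀ = 2.91/1.4 = 2.079.
Total gain g = 1 − 1/A = 1 − 1/2.079 = 0.519.
Known gains sum to -0.0271 + 0.084 + 0.362 = 0.4189.
g_ice = 0.519 − 0.4189 = 0.10.

0.10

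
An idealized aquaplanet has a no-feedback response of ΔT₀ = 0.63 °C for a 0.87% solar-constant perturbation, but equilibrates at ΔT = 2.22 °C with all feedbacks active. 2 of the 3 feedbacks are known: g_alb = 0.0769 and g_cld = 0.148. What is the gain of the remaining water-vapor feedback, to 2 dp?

0.49

Amplification A = ΔT/ΔT₀ = 2.22/0.63 = 3.524.
Total gain g = 1 − 1/A = 1 − 1/3.524 = 0.7162.
Known gains sum to 0.0769 + 0.148 = 0.2249.
g_wv = 0.7162 − 0.2249 = 0.49.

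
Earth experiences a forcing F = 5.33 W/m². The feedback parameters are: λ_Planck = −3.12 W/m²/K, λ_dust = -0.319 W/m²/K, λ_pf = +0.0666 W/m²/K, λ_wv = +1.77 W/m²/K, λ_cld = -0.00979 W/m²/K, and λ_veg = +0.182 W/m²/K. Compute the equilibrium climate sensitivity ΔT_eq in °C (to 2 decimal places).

Net feedback parameter λ = (−3.12) + (-0.319) + (+0.0666) + (+1.77) + (-0.00979) + (+0.182) = -1.43019 W/m²/K.
ΔT = −F/λ = −5.33/(-1.43019) = 3.73 °C.

3.73 °C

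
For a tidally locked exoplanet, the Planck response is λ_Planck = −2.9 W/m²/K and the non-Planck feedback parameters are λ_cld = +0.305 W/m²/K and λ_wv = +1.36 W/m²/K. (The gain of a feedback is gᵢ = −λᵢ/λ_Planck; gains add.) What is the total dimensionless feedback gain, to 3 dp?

Convert to gains: g_cld = 0.305/2.9 = 0.1052; g_wv = 1.36/2.9 = 0.469.
Total gain g = 0.5742.

0.574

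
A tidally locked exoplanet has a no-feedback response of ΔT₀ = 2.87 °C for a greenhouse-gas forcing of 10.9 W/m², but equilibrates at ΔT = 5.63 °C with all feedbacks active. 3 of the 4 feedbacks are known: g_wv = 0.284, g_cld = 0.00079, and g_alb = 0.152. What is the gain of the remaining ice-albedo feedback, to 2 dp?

Amplification A = ΔT/ΔT₀ = 5.63/2.87 = 1.962.
Total gain g = 1 − 1/A = 1 − 1/1.962 = 0.4903.
Known gains sum to 0.284 + 0.00079 + 0.152 = 0.43679.
g_ice = 0.4903 − 0.43679 = 0.05.

0.05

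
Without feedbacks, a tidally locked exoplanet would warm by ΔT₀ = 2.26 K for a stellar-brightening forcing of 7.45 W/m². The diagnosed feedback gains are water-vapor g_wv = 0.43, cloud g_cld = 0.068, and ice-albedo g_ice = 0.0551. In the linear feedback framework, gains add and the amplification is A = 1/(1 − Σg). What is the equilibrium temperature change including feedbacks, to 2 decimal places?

5.06 K

Total gain g = 0.43 + 0.068 + 0.0551 = 0.5531.
Amplification A = 1/(1 − 0.5531) = 2.238.
ΔT = 2.26 × 2.238 = 5.06 K.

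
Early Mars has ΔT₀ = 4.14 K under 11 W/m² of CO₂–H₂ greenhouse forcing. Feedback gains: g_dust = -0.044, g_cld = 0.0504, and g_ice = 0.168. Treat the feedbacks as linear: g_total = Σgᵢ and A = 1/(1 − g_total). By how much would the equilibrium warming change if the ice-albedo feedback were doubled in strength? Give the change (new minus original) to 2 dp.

1.28 K

Original: g = 0.1744, ΔT = 4.14/(1−0.1744) = 5.0145 K.
With doubled ice-albedo: g' = 0.3424, ΔT' = 4.14/(1−0.3424) = 6.2956 K.
Change = 6.2956 − 5.0145 = 1.28 K.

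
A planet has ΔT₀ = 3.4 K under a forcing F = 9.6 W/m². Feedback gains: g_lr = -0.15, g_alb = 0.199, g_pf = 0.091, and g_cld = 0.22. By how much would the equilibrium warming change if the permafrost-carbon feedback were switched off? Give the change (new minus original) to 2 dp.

-0.66 K

Original: g = 0.36, ΔT = 3.4/(1−0.36) = 5.3125 K.
Without permafrost-carbon: g' = 0.269, ΔT' = 3.4/(1−0.269) = 4.6512 K.
Change = 4.6512 − 5.3125 = -0.66 K.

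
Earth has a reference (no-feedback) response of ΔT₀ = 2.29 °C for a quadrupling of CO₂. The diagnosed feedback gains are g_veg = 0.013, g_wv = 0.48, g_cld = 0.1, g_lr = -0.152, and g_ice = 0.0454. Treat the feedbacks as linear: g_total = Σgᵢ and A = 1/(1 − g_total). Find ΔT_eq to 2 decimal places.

Total gain g = 0.013 + 0.48 + 0.1 − 0.152 + 0.0454 = 0.4864.
Amplification A = 1/(1 − 0.4864) = 1.947.
ΔT = 2.29 × 1.947 = 4.46 °C.

4.46 °C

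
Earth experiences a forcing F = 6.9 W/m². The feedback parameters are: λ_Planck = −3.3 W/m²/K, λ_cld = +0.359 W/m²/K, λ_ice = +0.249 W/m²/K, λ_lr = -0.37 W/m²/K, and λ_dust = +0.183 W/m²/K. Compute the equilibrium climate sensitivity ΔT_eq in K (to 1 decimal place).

Net feedback parameter λ = (−3.3) + (+0.359) + (+0.249) + (-0.37) + (+0.183) = -2.879 W/m²/K.
ΔT = −F/λ = −6.9/(-2.879) = 2.4 K.

2.4 K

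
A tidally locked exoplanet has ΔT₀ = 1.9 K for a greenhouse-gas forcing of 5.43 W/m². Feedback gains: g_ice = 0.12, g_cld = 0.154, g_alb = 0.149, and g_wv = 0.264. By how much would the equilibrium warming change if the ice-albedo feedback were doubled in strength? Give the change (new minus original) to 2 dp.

Original: g = 0.687, ΔT = 1.9/(1−0.687) = 6.0703 K.
With doubled ice-albedo: g' = 0.807, ΔT' = 1.9/(1−0.807) = 9.8446 K.
Change = 9.8446 − 6.0703 = 3.77 K.

3.77 K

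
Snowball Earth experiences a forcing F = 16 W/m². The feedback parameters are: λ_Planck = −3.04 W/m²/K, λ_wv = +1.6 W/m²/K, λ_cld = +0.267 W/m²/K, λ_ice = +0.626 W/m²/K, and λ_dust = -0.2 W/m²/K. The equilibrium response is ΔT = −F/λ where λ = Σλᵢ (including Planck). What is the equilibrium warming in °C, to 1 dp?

Net feedback parameter λ = (−3.04) + (+1.6) + (+0.267) + (+0.626) + (-0.2) = -0.747 W/m²/K.
ΔT = −F/λ = −16/(-0.747) = 21.4 °C.

21.4 °C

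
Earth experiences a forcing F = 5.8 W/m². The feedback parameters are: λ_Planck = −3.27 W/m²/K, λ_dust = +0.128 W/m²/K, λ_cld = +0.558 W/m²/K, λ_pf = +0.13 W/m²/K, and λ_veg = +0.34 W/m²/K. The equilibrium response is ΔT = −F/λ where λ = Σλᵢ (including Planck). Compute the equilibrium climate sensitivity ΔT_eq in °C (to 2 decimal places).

Net feedback parameter λ = (−3.27) + (+0.128) + (+0.558) + (+0.13) + (+0.34) = -2.114 W/m²/K.
ΔT = −F/λ = −5.8/(-2.114) = 2.74 °C.

2.74 °C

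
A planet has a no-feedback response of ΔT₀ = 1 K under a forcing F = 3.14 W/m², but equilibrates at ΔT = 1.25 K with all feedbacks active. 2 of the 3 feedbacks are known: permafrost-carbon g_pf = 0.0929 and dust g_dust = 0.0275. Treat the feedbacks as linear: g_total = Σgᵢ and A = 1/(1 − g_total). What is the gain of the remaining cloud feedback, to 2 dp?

Amplification A = ΔT/ΔT₀ = 1.25/1 = 1.25.
Total gain g = 1 − 1/A = 1 − 1/1.25 = 0.2.
Known gains sum to 0.0929 + 0.0275 = 0.1204.
g_cld = 0.2 − 0.1204 = 0.08.

0.08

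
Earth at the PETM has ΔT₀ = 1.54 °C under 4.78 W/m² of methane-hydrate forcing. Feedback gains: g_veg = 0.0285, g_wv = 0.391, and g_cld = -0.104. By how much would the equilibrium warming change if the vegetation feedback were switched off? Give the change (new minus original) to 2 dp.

-0.09 °C

Original: g = 0.3155, ΔT = 1.54/(1−0.3155) = 2.2498 °C.
Without vegetation: g' = 0.287, ΔT' = 1.54/(1−0.287) = 2.1599 °C.
Change = 2.1599 − 2.2498 = -0.09 °C.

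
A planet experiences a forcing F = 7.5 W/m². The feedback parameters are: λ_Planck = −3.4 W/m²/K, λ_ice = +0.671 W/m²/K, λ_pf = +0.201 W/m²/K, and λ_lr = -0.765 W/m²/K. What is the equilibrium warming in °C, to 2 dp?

Net feedback parameter λ = (−3.4) + (+0.671) + (+0.201) + (-0.765) = -3.293 W/m²/K.
ΔT = −F/λ = −7.5/(-3.293) = 2.28 °C.

2.28 °C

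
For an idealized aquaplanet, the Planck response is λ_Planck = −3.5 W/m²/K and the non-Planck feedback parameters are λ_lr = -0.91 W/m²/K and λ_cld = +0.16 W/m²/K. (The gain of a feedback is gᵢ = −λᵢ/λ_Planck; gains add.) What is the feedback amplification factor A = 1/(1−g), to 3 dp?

Convert to gains: g_lr = -0.91/3.5 = -0.26; g_cld = 0.16/3.5 = 0.04571.
Total gain g = -0.21429.
A = 1/(1 + 0.21429) = 0.824.

0.824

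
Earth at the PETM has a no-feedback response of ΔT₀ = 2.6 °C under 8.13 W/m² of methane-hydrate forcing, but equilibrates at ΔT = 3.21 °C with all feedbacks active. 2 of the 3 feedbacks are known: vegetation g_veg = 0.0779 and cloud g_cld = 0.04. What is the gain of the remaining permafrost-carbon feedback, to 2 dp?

Amplification A = ΔT/ΔT₀ = 3.21/2.6 = 1.235.
Total gain g = 1 − 1/A = 1 − 1/1.235 = 0.1903.
Known gains sum to 0.0779 + 0.04 = 0.1179.
g_pf = 0.1903 − 0.1179 = 0.07.

0.07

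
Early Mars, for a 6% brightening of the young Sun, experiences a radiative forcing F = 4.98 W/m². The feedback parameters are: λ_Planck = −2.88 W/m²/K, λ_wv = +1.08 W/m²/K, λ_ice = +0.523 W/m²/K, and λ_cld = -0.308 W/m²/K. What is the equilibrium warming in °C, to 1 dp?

3.1 °C

Net feedback parameter λ = (−2.88) + (+1.08) + (+0.523) + (-0.308) = -1.585 W/m²/K.
ΔT = −F/λ = −4.98/(-1.585) = 3.1 °C.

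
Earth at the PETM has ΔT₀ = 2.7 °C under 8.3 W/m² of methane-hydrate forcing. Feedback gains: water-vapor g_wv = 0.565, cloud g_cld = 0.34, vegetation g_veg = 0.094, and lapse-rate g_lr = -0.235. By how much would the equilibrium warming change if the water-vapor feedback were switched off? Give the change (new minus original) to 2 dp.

-8.07 °C

Original: g = 0.764, ΔT = 2.7/(1−0.764) = 11.4407 °C.
Without water-vapor: g' = 0.199, ΔT' = 2.7/(1−0.199) = 3.3708 °C.
Change = 3.3708 − 11.4407 = -8.07 °C.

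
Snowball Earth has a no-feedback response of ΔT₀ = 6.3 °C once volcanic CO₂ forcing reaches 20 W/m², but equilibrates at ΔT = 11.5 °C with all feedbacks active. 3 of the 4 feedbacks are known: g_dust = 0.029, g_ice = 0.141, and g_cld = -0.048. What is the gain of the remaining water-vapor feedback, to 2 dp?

Amplification A = ΔT/ΔT₀ = 11.5/6.3 = 1.825.
Total gain g = 1 − 1/A = 1 − 1/1.825 = 0.4521.
Known gains sum to 0.029 + 0.141 − 0.048 = 0.122.
g_wv = 0.4521 − 0.122 = 0.33.

0.33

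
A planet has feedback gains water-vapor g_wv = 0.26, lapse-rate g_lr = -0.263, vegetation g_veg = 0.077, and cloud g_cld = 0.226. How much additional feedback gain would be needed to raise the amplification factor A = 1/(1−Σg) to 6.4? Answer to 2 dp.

0.54

Current total gain = 0.3.
Target gain for A = 6.4: g* = 1 − 1/6.4 = 0.8438.
Additional gain needed = 0.8438 − 0.3 = 0.54.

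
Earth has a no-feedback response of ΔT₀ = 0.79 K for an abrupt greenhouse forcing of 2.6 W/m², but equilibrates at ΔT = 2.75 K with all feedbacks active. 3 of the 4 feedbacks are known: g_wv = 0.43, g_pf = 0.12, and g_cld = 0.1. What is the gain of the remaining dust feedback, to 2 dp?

0.06

Amplification A = ΔT/ΔT₀ = 2.75/0.79 = 3.481.
Total gain g = 1 − 1/A = 1 − 1/3.481 = 0.7127.
Known gains sum to 0.43 + 0.12 + 0.1 = 0.65.
g_dust = 0.7127 − 0.65 = 0.06.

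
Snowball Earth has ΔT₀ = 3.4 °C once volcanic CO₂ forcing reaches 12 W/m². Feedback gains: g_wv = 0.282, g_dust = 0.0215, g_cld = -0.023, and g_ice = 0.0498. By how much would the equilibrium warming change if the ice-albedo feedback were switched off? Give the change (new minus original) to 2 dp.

-0.35 °C

Original: g = 0.3303, ΔT = 3.4/(1−0.3303) = 5.0769 °C.
Without ice-albedo: g' = 0.2805, ΔT' = 3.4/(1−0.2805) = 4.7255 °C.
Change = 4.7255 − 5.0769 = -0.35 °C.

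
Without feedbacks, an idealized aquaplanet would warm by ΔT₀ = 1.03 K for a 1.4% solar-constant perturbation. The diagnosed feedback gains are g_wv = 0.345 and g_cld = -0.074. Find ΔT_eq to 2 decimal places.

Total gain g = 0.345 − 0.074 = 0.271.
Amplification A = 1/(1 − 0.271) = 1.372.
ΔT = 1.03 × 1.372 = 1.41 K.

1.41 K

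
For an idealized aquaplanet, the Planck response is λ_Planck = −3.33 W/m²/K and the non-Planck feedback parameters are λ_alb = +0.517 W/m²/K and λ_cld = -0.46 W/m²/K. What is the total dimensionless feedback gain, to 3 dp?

0.017

Convert to gains: g_alb = 0.517/3.33 = 0.1553; g_cld = -0.46/3.33 = -0.1381.
Total gain g = 0.0172.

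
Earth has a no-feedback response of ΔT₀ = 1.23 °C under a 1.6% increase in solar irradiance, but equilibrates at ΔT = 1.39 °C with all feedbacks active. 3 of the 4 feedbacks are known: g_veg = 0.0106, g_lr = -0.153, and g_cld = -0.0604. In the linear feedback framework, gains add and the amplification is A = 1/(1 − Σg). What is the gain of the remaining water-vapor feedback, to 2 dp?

0.32

Amplification A = ΔT/ΔT₀ = 1.39/1.23 = 1.13.
Total gain g = 1 − 1/A = 1 − 1/1.13 = 0.115.
Known gains sum to 0.0106 − 0.153 − 0.0604 = -0.2028.
g_wv = 0.115 + 0.2028 = 0.32.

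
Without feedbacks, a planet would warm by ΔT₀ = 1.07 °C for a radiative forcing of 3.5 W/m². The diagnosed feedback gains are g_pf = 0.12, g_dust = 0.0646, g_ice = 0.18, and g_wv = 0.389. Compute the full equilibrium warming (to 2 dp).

4.34 °C

Total gain g = 0.12 + 0.0646 + 0.18 + 0.389 = 0.7536.
Amplification A = 1/(1 − 0.7536) = 4.058.
ΔT = 1.07 × 4.058 = 4.34 °C.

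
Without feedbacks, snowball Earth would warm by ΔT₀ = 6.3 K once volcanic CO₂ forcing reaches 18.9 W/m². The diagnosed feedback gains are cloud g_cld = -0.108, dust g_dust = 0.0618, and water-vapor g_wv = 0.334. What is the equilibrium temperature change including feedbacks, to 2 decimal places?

Total gain g = -0.108 + 0.0618 + 0.334 = 0.2878.
Amplification A = 1/(1 − 0.2878) = 1.404.
ΔT = 6.3 × 1.404 = 8.85 K.

8.85 K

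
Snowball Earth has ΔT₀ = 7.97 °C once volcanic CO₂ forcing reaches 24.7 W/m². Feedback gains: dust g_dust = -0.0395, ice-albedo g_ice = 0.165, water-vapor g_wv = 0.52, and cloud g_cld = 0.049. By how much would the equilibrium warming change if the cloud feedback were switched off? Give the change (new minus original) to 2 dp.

-3.61 °C

Original: g = 0.6945, ΔT = 7.97/(1−0.6945) = 26.0884 °C.
Without cloud: g' = 0.6455, ΔT' = 7.97/(1−0.6455) = 22.4824 °C.
Change = 22.4824 − 26.0884 = -3.61 °C.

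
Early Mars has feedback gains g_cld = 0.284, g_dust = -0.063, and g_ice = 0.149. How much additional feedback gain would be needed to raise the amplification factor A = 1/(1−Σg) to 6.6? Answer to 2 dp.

0.48

Current total gain = 0.37.
Target gain for A = 6.6: g* = 1 − 1/6.6 = 0.8485.
Additional gain needed = 0.8485 − 0.37 = 0.48.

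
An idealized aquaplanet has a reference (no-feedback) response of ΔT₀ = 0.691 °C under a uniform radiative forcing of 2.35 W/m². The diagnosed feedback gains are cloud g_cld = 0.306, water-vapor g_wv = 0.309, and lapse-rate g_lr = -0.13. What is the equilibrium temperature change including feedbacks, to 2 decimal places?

Total gain g = 0.306 + 0.309 − 0.13 = 0.485.
Amplification A = 1/(1 − 0.485) = 1.942.
ΔT = 0.691 × 1.942 = 1.34 °C.

1.34 °C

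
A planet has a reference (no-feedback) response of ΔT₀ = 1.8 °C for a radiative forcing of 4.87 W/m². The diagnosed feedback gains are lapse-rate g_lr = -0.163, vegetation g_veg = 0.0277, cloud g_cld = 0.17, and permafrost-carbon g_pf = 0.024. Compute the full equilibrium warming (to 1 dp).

Total gain g = -0.163 + 0.0277 + 0.17 + 0.024 = 0.0587.
Amplification A = 1/(1 − 0.0587) = 1.062.
ΔT = 1.8 × 1.062 = 1.9 °C.

1.9 °C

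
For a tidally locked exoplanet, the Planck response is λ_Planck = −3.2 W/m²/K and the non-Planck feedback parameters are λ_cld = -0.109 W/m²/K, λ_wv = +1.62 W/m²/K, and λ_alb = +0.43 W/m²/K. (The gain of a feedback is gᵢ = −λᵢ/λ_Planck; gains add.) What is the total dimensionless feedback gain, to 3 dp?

0.607

Convert to gains: g_cld = -0.109/3.2 = -0.03406; g_wv = 1.62/3.2 = 0.5062; g_alb = 0.43/3.2 = 0.1344.
Total gain g = 0.60654.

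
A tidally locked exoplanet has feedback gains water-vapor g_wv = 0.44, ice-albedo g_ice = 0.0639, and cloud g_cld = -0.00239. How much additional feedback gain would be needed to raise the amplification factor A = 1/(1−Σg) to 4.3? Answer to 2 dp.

0.27

Current total gain = 0.50151.
Target gain for A = 4.3: g* = 1 − 1/4.3 = 0.7674.
Additional gain needed = 0.7674 − 0.50151 = 0.27.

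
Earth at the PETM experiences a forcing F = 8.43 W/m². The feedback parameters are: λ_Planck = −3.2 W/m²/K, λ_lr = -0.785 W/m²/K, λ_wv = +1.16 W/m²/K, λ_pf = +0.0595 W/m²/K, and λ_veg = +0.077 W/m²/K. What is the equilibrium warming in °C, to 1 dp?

3.1 °C

Net feedback parameter λ = (−3.2) + (-0.785) + (+1.16) + (+0.0595) + (+0.077) = -2.6885 W/m²/K.
ΔT = −F/λ = −8.43/(-2.6885) = 3.1 °C.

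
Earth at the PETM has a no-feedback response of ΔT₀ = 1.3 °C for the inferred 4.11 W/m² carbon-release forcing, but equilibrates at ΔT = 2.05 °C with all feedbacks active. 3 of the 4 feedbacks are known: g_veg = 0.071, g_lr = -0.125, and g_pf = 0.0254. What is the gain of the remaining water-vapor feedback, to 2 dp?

Amplification A = ΔT/ΔT₀ = 2.05/1.3 = 1.577.
Total gain g = 1 − 1/A = 1 − 1/1.577 = 0.3659.
Known gains sum to 0.071 − 0.125 + 0.0254 = -0.0286.
g_wv = 0.3659 + 0.0286 = 0.39.

0.39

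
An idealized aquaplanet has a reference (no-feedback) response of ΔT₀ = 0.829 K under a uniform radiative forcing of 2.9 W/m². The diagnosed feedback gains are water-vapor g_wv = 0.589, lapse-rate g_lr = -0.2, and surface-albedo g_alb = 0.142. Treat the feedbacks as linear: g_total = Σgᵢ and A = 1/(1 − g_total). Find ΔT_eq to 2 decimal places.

Total gain g = 0.589 − 0.2 + 0.142 = 0.531.
Amplification A = 1/(1 − 0.531) = 2.132.
ΔT = 0.829 × 2.132 = 1.77 K.

1.77 K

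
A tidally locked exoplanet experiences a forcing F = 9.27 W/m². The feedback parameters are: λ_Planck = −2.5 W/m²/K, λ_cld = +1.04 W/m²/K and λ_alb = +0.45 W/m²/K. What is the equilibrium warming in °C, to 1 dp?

Net feedback parameter λ = (−2.5) + (+1.04) + (+0.45) = -1.01 W/m²/K.
ΔT = −F/λ = −9.27/(-1.01) = 9.2 °C.

9.2 °C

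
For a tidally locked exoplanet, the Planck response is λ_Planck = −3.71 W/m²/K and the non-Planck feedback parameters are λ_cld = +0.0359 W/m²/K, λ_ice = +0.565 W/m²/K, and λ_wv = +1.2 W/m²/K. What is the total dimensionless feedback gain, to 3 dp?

Convert to gains: g_cld = 0.0359/3.71 = 0.009677; g_ice = 0.565/3.71 = 0.1523; g_wv = 1.2/3.71 = 0.3235.
Total gain g = 0.485477.

0.485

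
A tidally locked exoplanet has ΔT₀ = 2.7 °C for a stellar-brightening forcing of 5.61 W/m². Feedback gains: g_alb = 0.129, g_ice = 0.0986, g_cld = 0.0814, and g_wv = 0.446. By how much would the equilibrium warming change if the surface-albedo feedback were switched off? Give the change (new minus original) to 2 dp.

Original: g = 0.755, ΔT = 2.7/(1−0.755) = 11.0204 °C.
Without surface-albedo: g' = 0.626, ΔT' = 2.7/(1−0.626) = 7.2193 °C.
Change = 7.2193 − 11.0204 = -3.80 °C.

-3.80 °C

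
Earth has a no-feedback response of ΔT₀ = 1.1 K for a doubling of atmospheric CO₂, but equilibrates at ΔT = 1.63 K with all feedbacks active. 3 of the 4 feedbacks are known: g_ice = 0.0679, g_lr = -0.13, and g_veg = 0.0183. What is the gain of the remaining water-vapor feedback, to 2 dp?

0.37

Amplification A = ΔT/ΔT₀ = 1.63/1.1 = 1.482.
Total gain g = 1 − 1/A = 1 − 1/1.482 = 0.3252.
Known gains sum to 0.0679 − 0.13 + 0.0183 = -0.0438.
g_wv = 0.3252 + 0.0438 = 0.37.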